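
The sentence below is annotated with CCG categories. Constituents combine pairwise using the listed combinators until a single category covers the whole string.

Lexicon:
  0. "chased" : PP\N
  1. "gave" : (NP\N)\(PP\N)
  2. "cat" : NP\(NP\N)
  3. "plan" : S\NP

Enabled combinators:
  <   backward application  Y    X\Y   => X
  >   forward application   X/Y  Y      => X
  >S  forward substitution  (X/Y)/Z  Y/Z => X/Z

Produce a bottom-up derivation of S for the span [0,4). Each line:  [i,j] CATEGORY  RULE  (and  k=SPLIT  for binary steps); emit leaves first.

[0,1] PP\N  lex  "chased"
[1,2] (NP\N)\(PP\N)  lex  "gave"
[0,2] NP\N  <  k=1
[2,3] NP\(NP\N)  lex  "cat"
[0,3] NP  <  k=2
[3,4] S\NP  lex  "plan"
[0,4] S  <  k=3

[0,4] S   <
  [0,3] NP   <
    [0,2] NP\N   <
      [0,1] "chased" : PP\N
      [1,2] "gave" : (NP\N)\(PP\N)
    [2,3] "cat" : NP\(NP\N)
  [3,4] "plan" : S\NP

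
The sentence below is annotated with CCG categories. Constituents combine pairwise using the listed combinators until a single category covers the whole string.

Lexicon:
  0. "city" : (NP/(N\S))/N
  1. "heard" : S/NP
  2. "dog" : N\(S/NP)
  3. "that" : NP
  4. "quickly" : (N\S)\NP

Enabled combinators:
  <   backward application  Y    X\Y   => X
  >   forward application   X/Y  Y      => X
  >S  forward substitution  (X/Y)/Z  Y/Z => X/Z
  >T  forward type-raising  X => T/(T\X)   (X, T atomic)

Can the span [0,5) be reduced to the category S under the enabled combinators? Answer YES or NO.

(NP/(N\S))/N S/NP N\(S/NP) NP (N\S)\NP
CKY chart[0,5] = {N/(N\NP), NP, NP/(NP\NP), PP/(PP\NP), S/(S\NP)}; S ∉ chart

NO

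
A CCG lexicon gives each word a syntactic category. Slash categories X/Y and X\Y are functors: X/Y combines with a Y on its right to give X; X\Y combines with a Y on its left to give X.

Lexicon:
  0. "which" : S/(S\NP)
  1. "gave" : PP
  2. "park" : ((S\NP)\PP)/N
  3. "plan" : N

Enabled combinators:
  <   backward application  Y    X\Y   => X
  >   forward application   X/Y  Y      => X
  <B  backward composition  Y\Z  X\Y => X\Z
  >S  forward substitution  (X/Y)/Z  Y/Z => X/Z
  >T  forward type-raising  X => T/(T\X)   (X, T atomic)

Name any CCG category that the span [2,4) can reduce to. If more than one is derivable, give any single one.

[0,4] S   >
  [0,1] "which" : S/(S\NP)
  [1,4] S\NP   <
    [1,2] "gave" : PP
    [2,4] (S\NP)\PP   >
      [2,3] "park" : ((S\NP)\PP)/N
      [3,4] "plan" : N

(S\NP)\PP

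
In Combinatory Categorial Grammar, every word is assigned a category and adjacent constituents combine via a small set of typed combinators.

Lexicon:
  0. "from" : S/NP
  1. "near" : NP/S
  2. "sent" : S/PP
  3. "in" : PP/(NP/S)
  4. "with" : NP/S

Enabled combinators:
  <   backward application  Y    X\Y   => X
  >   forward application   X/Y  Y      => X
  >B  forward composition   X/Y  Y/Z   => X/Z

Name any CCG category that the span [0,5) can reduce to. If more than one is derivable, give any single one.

S

[0,5] S   >
  [0,1] "from" : S/NP
  [1,5] NP   >
    [1,3] NP/PP   >B
      [1,2] "near" : NP/S
      [2,3] "sent" : S/PP
    [3,5] PP   >
      [3,4] "in" : PP/(NP/S)
      [4,5] "with" : NP/S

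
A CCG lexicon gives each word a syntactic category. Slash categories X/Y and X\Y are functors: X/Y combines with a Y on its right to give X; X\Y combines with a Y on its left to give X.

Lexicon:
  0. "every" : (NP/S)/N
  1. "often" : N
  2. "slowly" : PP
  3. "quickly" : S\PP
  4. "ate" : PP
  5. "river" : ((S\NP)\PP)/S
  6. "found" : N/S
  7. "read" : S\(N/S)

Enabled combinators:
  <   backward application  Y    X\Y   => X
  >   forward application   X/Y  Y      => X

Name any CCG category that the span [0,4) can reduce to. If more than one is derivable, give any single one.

[0,8] S   <
  [0,4] NP   >
    [0,2] NP/S   >
      [0,1] "every" : (NP/S)/N
      [1,2] "often" : N
    [2,4] S   <
      [2,3] "slowly" : PP
      [3,4] "quickly" : S\PP
  [4,8] S\NP   <
    [4,5] "ate" : PP
    [5,8] (S\NP)\PP   >
      [5,6] "river" : ((S\NP)\PP)/S
      [6,8] S   <
        [6,7] "found" : N/S
        [7,8] "read" : S\(N/S)

NP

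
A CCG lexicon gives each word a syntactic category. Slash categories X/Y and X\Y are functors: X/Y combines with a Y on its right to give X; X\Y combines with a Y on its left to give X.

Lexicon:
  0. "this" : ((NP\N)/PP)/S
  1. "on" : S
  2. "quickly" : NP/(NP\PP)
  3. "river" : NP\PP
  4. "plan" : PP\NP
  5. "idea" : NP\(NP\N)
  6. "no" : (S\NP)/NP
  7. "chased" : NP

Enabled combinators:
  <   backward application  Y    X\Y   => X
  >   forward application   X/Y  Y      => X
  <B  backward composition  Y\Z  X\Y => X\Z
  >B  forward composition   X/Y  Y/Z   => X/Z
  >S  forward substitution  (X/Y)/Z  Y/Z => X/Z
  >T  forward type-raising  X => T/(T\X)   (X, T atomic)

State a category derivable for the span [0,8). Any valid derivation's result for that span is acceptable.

[0,8] S   <
  [0,6] NP   <
    [0,5] NP\N   >
      [0,2] (NP\N)/PP   >
        [0,1] "this" : ((NP\N)/PP)/S
        [1,2] "on" : S
      [2,5] PP   <
        [2,4] NP   >
          [2,3] "quickly" : NP/(NP\PP)
          [3,4] "river" : NP\PP
        [4,5] "plan" : PP\NP
    [5,6] "idea" : NP\(NP\N)
  [6,8] S\NP   >
    [6,7] "no" : (S\NP)/NP
    [7,8] "chased" : NP

S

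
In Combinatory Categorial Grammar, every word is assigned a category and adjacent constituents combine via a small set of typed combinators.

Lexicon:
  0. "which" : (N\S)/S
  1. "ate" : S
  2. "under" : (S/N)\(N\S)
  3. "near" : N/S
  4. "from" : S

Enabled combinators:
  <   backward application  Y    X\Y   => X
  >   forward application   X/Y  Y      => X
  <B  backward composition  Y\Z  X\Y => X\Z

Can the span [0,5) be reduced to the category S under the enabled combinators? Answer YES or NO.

YES

[0,5] S   >
  [0,3] S/N   <
    [0,2] N\S   >
      [0,1] "which" : (N\S)/S
      [1,2] "ate" : S
    [2,3] "under" : (S/N)\(N\S)
  [3,5] N   >
    [3,4] "near" : N/S
    [4,5] "from" : S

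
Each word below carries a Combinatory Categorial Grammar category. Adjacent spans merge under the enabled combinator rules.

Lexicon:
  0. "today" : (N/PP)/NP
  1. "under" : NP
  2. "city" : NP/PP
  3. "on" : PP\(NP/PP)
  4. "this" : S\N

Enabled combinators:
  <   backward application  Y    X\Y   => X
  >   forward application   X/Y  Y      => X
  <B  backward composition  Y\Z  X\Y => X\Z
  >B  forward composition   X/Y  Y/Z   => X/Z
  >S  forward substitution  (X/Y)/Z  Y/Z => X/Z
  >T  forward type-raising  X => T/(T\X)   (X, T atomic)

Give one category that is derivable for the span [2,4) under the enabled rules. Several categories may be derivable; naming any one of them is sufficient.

PP

[0,5] S   <
  [0,4] N   >
    [0,2] N/PP   >
      [0,1] "today" : (N/PP)/NP
      [1,2] "under" : NP
    [2,4] PP   <
      [2,3] "city" : NP/PP
      [3,4] "on" : PP\(NP/PP)
  [4,5] "this" : S\N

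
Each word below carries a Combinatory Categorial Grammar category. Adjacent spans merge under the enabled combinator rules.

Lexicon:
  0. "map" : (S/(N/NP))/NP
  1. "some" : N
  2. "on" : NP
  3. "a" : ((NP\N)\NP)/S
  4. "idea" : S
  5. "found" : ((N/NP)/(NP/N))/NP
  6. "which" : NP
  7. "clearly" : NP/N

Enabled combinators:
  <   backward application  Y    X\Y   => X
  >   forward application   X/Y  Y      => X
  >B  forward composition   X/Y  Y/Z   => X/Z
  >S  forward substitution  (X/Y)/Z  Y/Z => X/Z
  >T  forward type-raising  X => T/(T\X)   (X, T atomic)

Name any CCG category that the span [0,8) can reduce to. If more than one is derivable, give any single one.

S

[0,8] S   >
  [0,5] S/(N/NP)   >
    [0,1] "map" : (S/(N/NP))/NP
    [1,5] NP   <
      [1,2] "some" : N
      [2,5] NP\N   <
        [2,3] "on" : NP
        [3,5] (NP\N)\NP   >
          [3,4] "a" : ((NP\N)\NP)/S
          [4,5] "idea" : S
  [5,8] N/NP   >
    [5,7] (N/NP)/(NP/N)   >
      [5,6] "found" : ((N/NP)/(NP/N))/NP
      [6,7] "which" : NP
    [7,8] "clearly" : NP/N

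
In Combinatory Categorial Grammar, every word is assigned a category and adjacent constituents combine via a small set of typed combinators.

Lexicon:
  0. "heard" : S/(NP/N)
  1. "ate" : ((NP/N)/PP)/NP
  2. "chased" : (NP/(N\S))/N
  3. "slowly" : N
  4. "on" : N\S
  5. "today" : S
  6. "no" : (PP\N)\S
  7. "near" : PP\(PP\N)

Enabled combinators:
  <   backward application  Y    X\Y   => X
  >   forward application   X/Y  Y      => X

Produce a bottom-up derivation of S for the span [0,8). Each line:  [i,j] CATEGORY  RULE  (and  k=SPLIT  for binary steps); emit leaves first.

[0,8] S   >
  [0,1] "heard" : S/(NP/N)
  [1,8] NP/N   >
    [1,5] (NP/N)/PP   >
      [1,2] "ate" : ((NP/N)/PP)/NP
      [2,5] NP   >
        [2,4] NP/(N\S)   >
          [2,3] "chased" : (NP/(N\S))/N
          [3,4] "slowly" : N
        [4,5] "on" : N\S
    [5,8] PP   <
      [5,7] PP\N   <
        [5,6] "today" : S
        [6,7] "no" : (PP\N)\S
      [7,8] "near" : PP\(PP\N)

[0,1] S/(NP/N)  lex  "heard"
[1,2] ((NP/N)/PP)/NP  lex  "ate"
[2,3] (NP/(N\S))/N  lex  "chased"
[3,4] N  lex  "slowly"
[2,4] NP/(N\S)  >  k=3
[4,5] N\S  lex  "on"
[2,5] NP  >  k=4
[1,5] (NP/N)/PP  >  k=2
[5,6] S  lex  "today"
[6,7] (PP\N)\S  lex  "no"
[5,7] PP\N  <  k=6
[7,8] PP\(PP\N)  lex  "near"
[5,8] PP  <  k=7
[1,8] NP/N  >  k=5
[0,8] S  >  k=1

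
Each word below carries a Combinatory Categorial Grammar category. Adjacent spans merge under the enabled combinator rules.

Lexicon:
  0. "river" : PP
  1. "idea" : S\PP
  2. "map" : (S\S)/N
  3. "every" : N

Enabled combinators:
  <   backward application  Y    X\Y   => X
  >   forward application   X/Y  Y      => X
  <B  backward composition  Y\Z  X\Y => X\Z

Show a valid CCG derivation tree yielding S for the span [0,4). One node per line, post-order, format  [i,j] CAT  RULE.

[0,4] S   <
  [0,1] "river" : PP
  [1,4] S\PP   <B
    [1,2] "idea" : S\PP
    [2,4] S\S   >
      [2,3] "map" : (S\S)/N
      [3,4] "every" : N

[0,1] PP  lex  "river"
[1,2] S\PP  lex  "idea"
[2,3] (S\S)/N  lex  "map"
[3,4] N  lex  "every"
[2,4] S\S  >  k=3
[1,4] S\PP  <B  k=2
[0,4] S  <  k=1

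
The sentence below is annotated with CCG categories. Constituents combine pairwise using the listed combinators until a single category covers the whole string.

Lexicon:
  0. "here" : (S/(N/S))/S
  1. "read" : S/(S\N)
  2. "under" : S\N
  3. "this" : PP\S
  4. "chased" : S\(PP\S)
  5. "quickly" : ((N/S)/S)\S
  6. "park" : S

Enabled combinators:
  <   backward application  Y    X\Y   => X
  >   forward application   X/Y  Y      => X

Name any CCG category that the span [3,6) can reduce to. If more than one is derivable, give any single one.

(N/S)/S

[0,7] S   >
  [0,3] S/(N/S)   >
    [0,1] "here" : (S/(N/S))/S
    [1,3] S   >
      [1,2] "read" : S/(S\N)
      [2,3] "under" : S\N
  [3,7] N/S   >
    [3,6] (N/S)/S   <
      [3,5] S   <
        [3,4] "this" : PP\S
        [4,5] "chased" : S\(PP\S)
      [5,6] "quickly" : ((N/S)/S)\S
    [6,7] "park" : S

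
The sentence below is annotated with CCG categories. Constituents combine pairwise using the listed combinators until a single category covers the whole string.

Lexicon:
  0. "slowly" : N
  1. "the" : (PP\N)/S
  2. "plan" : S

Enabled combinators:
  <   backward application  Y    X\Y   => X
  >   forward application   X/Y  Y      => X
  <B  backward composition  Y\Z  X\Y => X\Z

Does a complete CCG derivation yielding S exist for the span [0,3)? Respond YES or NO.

N (PP\N)/S S
CKY chart[0,3] = {PP}; S ∉ chart

NO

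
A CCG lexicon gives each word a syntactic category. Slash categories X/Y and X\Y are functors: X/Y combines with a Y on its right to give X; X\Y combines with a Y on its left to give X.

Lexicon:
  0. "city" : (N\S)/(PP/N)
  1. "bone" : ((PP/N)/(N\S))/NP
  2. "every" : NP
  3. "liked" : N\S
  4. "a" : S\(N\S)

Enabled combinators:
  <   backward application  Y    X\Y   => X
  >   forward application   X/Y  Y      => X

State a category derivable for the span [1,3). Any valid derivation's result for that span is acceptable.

(PP/N)/(N\S)

[0,5] S   <
  [0,4] N\S   >
    [0,1] "city" : (N\S)/(PP/N)
    [1,4] PP/N   >
      [1,3] (PP/N)/(N\S)   >
        [1,2] "bone" : ((PP/N)/(N\S))/NP
        [2,3] "every" : NP
      [3,4] "liked" : N\S
  [4,5] "a" : S\(N\S)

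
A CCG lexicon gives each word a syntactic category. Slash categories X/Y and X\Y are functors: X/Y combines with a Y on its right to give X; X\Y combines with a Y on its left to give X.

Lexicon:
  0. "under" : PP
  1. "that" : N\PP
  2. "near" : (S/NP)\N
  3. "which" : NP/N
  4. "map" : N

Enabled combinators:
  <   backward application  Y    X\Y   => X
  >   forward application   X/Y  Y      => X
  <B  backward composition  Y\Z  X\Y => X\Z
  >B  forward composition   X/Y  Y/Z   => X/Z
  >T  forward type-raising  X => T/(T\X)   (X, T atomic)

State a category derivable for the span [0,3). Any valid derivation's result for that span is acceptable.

[0,5] S   >
  [0,4] S/N   >B
    [0,3] S/NP   <
      [0,2] N   >
        [0,1] N/(N\PP)   >T
          [0,1] "under" : PP
        [1,2] "that" : N\PP
      [2,3] "near" : (S/NP)\N
    [3,4] "which" : NP/N
  [4,5] "map" : N

S/NP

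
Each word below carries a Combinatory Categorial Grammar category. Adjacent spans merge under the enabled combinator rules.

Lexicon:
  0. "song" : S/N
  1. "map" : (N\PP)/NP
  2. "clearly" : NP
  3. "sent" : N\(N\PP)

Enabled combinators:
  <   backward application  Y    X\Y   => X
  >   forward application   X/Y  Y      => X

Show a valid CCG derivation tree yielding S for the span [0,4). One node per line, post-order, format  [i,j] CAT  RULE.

[0,4] S   >
  [0,1] "song" : S/N
  [1,4] N   <
    [1,3] N\PP   >
      [1,2] "map" : (N\PP)/NP
      [2,3] "clearly" : NP
    [3,4] "sent" : N\(N\PP)

[0,1] S/N  lex  "song"
[1,2] (N\PP)/NP  lex  "map"
[2,3] NP  lex  "clearly"
[1,3] N\PP  >  k=2
[3,4] N\(N\PP)  lex  "sent"
[1,4] N  <  k=3
[0,4] S  >  k=1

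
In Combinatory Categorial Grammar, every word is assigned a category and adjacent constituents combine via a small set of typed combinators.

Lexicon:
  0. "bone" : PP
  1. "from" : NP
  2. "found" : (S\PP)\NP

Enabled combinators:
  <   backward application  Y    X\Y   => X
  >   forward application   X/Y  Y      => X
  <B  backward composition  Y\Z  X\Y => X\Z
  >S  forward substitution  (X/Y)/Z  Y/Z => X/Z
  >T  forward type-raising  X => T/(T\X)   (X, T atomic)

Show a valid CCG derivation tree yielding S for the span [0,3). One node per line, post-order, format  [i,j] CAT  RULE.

[0,3] S   >
  [0,1] S/(S\PP)   >T
    [0,1] "bone" : PP
  [1,3] S\PP   <
    [1,2] "from" : NP
    [2,3] "found" : (S\PP)\NP

[0,1] PP  lex  "bone"
[0,1] S/(S\PP)  >T
[1,2] NP  lex  "from"
[2,3] (S\PP)\NP  lex  "found"
[1,3] S\PP  <  k=2
[0,3] S  >  k=1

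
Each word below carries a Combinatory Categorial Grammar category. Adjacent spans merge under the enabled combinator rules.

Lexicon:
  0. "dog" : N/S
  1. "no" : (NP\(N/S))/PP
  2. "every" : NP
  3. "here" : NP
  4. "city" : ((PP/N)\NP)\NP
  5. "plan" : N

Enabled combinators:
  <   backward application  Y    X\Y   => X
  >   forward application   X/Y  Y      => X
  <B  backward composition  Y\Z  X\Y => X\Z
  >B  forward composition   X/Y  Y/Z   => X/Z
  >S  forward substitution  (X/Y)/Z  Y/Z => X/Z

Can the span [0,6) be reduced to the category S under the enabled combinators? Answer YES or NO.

NO

N/S (NP\(N/S))/PP NP NP ((PP/N)\NP)\NP N
CKY chart[0,6] = {NP}; S ∉ chart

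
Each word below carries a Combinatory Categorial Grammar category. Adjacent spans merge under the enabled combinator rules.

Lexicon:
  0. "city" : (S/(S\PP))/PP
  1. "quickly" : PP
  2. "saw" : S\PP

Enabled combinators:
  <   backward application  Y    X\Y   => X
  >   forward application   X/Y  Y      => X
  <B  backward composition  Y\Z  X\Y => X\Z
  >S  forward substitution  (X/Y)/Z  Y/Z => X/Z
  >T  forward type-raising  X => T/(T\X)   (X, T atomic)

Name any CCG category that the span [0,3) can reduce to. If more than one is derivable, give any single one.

[0,3] S   >
  [0,2] S/(S\PP)   >
    [0,1] "city" : (S/(S\PP))/PP
    [1,2] "quickly" : PP
  [2,3] "saw" : S\PP

S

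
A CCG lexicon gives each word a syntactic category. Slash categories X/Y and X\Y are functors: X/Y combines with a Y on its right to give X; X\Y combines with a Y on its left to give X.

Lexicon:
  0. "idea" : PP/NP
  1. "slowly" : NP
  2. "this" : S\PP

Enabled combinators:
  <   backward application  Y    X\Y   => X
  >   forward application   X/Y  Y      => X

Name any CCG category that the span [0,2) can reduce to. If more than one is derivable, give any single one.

[0,3] S   <
  [0,2] PP   >
    [0,1] "idea" : PP/NP
    [1,2] "slowly" : NP
  [2,3] "this" : S\PP

PP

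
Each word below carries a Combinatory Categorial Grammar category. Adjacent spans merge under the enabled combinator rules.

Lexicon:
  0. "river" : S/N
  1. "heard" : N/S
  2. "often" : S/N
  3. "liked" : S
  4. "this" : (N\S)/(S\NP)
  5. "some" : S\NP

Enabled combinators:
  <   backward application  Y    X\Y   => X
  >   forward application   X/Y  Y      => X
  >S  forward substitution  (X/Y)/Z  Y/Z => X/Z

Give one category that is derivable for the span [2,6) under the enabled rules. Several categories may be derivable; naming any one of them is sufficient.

S

[0,6] S   >
  [0,1] "river" : S/N
  [1,6] N   >
    [1,2] "heard" : N/S
    [2,6] S   >
      [2,3] "often" : S/N
      [3,6] N   <
        [3,4] "liked" : S
        [4,6] N\S   >
          [4,5] "this" : (N\S)/(S\NP)
          [5,6] "some" : S\NP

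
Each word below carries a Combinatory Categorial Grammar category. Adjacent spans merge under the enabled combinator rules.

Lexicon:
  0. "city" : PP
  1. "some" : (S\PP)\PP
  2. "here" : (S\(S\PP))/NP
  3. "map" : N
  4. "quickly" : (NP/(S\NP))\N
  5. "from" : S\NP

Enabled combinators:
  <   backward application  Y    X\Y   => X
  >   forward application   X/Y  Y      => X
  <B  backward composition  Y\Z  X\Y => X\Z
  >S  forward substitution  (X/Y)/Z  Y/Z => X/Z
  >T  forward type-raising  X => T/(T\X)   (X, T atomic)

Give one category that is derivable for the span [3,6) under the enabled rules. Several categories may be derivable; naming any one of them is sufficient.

NP

[0,6] S   <
  [0,2] S\PP   <
    [0,1] "city" : PP
    [1,2] "some" : (S\PP)\PP
  [2,6] S\(S\PP)   >
    [2,3] "here" : (S\(S\PP))/NP
    [3,6] NP   >
      [3,5] NP/(S\NP)   <
        [3,4] "map" : N
        [4,5] "quickly" : (NP/(S\NP))\N
      [5,6] "from" : S\NP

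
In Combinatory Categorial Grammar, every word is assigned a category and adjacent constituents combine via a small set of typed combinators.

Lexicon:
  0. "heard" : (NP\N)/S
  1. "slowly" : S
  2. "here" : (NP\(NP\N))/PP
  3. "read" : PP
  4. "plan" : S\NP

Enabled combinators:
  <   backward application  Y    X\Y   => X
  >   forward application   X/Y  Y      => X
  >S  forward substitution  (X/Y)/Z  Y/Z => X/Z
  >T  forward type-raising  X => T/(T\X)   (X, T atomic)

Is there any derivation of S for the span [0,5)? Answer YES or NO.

YES

[0,5] S   <
  [0,4] NP   <
    [0,2] NP\N   >
      [0,1] "heard" : (NP\N)/S
      [1,2] "slowly" : S
    [2,4] NP\(NP\N)   >
      [2,3] "here" : (NP\(NP\N))/PP
      [3,4] "read" : PP
  [4,5] "plan" : S\NP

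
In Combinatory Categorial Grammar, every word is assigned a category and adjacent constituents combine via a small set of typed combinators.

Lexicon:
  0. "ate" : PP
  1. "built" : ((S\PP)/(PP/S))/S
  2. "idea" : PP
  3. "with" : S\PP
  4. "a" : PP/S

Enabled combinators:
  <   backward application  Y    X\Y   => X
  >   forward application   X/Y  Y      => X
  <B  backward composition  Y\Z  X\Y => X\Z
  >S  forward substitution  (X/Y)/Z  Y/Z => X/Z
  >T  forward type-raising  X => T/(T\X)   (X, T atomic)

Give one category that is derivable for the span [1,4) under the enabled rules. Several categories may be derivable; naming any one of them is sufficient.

(S\PP)/(PP/S)

[0,5] S   >
  [0,1] S/(S\PP)   >T
    [0,1] "ate" : PP
  [1,5] S\PP   >
    [1,4] (S\PP)/(PP/S)   >
      [1,2] "built" : ((S\PP)/(PP/S))/S
      [2,4] S   <
        [2,3] "idea" : PP
        [3,4] "with" : S\PP
    [4,5] "a" : PP/S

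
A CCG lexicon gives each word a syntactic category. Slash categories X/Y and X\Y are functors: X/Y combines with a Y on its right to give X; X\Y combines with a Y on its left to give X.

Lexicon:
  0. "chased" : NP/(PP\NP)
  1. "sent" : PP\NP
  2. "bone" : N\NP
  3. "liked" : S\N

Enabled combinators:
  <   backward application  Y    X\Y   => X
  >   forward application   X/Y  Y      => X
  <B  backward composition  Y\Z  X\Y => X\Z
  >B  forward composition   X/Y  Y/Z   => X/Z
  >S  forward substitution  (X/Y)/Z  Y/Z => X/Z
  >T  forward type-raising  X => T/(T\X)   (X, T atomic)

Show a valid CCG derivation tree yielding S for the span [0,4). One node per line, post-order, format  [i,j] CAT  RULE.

[0,4] S   <
  [0,2] NP   >
    [0,1] "chased" : NP/(PP\NP)
    [1,2] "sent" : PP\NP
  [2,4] S\NP   <B
    [2,3] "bone" : N\NP
    [3,4] "liked" : S\N

[0,1] NP/(PP\NP)  lex  "chased"
[1,2] PP\NP  lex  "sent"
[0,2] NP  >  k=1
[2,3] N\NP  lex  "bone"
[3,4] S\N  lex  "liked"
[2,4] S\NP  <B  k=3
[0,4] S  <  k=2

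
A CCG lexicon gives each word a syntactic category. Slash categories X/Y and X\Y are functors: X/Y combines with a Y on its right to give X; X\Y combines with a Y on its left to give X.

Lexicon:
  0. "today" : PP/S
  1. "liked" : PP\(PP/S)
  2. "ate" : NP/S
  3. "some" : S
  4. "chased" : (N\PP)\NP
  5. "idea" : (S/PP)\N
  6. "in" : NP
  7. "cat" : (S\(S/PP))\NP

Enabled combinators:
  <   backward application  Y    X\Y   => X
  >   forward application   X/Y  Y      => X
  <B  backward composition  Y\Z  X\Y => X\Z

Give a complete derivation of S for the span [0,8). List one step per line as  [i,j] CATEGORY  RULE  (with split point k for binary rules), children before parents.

[0,8] S   <
  [0,2] PP   <
    [0,1] "today" : PP/S
    [1,2] "liked" : PP\(PP/S)
  [2,8] S\PP   <B
    [2,5] N\PP   <
      [2,4] NP   >
        [2,3] "ate" : NP/S
        [3,4] "some" : S
      [4,5] "chased" : (N\PP)\NP
    [5,8] S\N   <B
      [5,6] "idea" : (S/PP)\N
      [6,8] S\(S/PP)   <
        [6,7] "in" : NP
        [7,8] "cat" : (S\(S/PP))\NP

[0,1] PP/S  lex  "today"
[1,2] PP\(PP/S)  lex  "liked"
[0,2] PP  <  k=1
[2,3] NP/S  lex  "ate"
[3,4] S  lex  "some"
[2,4] NP  >  k=3
[4,5] (N\PP)\NP  lex  "chased"
[2,5] N\PP  <  k=4
[5,6] (S/PP)\N  lex  "idea"
[6,7] NP  lex  "in"
[7,8] (S\(S/PP))\NP  lex  "cat"
[6,8] S\(S/PP)  <  k=7
[5,8] S\N  <B  k=6
[2,8] S\PP  <B  k=5
[0,8] S  <  k=2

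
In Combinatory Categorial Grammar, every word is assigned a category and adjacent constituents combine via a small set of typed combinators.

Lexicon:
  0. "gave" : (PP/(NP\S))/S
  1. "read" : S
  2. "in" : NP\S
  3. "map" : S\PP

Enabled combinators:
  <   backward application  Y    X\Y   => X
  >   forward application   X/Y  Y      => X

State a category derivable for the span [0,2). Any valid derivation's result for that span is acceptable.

PP/(NP\S)

[0,4] S   <
  [0,3] PP   >
    [0,2] PP/(NP\S)   >
      [0,1] "gave" : (PP/(NP\S))/S
      [1,2] "read" : S
    [2,3] "in" : NP\S
  [3,4] "map" : S\PP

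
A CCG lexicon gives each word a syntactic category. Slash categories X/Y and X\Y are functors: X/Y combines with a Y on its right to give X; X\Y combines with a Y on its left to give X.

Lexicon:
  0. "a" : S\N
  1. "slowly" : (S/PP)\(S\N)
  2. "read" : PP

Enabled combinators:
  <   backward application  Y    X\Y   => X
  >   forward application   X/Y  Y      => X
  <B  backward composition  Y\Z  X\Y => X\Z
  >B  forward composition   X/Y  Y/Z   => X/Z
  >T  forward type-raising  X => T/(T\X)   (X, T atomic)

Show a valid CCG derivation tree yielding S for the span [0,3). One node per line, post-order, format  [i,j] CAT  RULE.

[0,3] S   >
  [0,2] S/PP   <
    [0,1] "a" : S\N
    [1,2] "slowly" : (S/PP)\(S\N)
  [2,3] "read" : PP

[0,1] S\N  lex  "a"
[1,2] (S/PP)\(S\N)  lex  "slowly"
[0,2] S/PP  <  k=1
[2,3] PP  lex  "read"
[0,3] S  >  k=2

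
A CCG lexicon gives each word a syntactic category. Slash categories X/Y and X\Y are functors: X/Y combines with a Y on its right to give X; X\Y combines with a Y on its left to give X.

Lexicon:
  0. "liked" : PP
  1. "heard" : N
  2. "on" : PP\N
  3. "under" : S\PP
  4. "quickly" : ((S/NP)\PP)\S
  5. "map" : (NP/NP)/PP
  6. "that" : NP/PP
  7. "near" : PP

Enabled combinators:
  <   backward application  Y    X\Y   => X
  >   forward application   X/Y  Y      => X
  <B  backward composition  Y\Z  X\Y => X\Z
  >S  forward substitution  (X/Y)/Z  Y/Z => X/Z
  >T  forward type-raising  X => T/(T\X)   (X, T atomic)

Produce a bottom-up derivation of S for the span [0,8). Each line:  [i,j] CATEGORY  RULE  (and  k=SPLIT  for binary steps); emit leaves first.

[0,1] PP  lex  "liked"
[1,2] N  lex  "heard"
[2,3] PP\N  lex  "on"
[3,4] S\PP  lex  "under"
[2,4] S\N  <B  k=3
[1,4] S  <  k=2
[4,5] ((S/NP)\PP)\S  lex  "quickly"
[1,5] (S/NP)\PP  <  k=4
[0,5] S/NP  <  k=1
[5,6] (NP/NP)/PP  lex  "map"
[6,7] NP/PP  lex  "that"
[5,7] NP/PP  >S  k=6
[7,8] PP  lex  "near"
[5,8] NP  >  k=7
[0,8] S  >  k=5

[0,8] S   >
  [0,5] S/NP   <
    [0,1] "liked" : PP
    [1,5] (S/NP)\PP   <
      [1,4] S   <
        [1,2] "heard" : N
        [2,4] S\N   <B
          [2,3] "on" : PP\N
          [3,4] "under" : S\PP
      [4,5] "quickly" : ((S/NP)\PP)\S
  [5,8] NP   >
    [5,7] NP/PP   >S
      [5,6] "map" : (NP/NP)/PP
      [6,7] "that" : NP/PP
    [7,8] "near" : PP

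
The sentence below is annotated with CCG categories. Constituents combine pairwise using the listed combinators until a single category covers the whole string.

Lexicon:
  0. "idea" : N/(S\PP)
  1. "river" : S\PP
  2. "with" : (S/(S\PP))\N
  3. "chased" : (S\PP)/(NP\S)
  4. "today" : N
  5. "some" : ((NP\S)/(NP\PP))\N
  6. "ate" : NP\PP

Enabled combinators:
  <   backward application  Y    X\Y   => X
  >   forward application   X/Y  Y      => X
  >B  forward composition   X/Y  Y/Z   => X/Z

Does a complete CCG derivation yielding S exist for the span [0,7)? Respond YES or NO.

[0,7] S   >
  [0,3] S/(S\PP)   <
    [0,2] N   >
      [0,1] "idea" : N/(S\PP)
      [1,2] "river" : S\PP
    [2,3] "with" : (S/(S\PP))\N
  [3,7] S\PP   >
    [3,4] "chased" : (S\PP)/(NP\S)
    [4,7] NP\S   >
      [4,6] (NP\S)/(NP\PP)   <
        [4,5] "today" : N
        [5,6] "some" : ((NP\S)/(NP\PP))\N
      [6,7] "ate" : NP\PP

YES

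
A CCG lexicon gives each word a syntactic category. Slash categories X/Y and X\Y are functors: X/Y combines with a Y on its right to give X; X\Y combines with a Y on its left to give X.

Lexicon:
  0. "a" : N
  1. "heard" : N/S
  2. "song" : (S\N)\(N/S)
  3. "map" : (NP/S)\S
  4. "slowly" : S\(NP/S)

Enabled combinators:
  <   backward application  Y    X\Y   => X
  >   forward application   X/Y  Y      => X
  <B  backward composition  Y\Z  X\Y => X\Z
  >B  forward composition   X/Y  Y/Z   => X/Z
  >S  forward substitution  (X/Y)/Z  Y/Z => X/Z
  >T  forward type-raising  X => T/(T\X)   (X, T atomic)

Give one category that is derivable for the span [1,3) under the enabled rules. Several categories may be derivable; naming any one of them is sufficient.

S\N

[0,5] S   <
  [0,4] NP/S   <
    [0,3] S   <
      [0,1] "a" : N
      [1,3] S\N   <
        [1,2] "heard" : N/S
        [2,3] "song" : (S\N)\(N/S)
    [3,4] "map" : (NP/S)\S
  [4,5] "slowly" : S\(NP/S)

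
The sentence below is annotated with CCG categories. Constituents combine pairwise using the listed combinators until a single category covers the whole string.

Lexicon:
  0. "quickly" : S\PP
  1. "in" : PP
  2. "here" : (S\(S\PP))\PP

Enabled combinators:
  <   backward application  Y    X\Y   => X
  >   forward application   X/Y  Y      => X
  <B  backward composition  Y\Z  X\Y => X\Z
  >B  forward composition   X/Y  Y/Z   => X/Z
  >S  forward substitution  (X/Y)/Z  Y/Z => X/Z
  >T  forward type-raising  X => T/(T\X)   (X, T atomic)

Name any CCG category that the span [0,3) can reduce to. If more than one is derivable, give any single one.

S

[0,3] S   <
  [0,1] "quickly" : S\PP
  [1,3] S\(S\PP)   <
    [1,2] "in" : PP
    [2,3] "here" : (S\(S\PP))\PP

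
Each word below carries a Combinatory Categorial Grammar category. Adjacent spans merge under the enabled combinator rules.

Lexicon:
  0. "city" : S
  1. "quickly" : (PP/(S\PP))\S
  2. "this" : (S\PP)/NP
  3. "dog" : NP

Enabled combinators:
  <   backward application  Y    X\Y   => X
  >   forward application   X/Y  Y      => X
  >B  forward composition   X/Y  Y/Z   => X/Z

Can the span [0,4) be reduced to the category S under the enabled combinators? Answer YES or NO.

NO

S (PP/(S\PP))\S (S\PP)/NP NP
CKY chart[0,4] = {PP}; S ∉ chart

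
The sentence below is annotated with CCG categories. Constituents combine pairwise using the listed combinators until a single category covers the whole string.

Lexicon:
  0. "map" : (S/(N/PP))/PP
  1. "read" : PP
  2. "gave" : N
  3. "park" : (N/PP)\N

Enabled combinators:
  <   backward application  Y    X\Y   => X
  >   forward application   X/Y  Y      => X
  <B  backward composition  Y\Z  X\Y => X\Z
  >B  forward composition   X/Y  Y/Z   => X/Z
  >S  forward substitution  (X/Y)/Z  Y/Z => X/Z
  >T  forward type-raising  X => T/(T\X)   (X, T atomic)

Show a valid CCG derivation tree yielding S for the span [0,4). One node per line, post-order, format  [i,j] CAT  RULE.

[0,1] (S/(N/PP))/PP  lex  "map"
[1,2] PP  lex  "read"
[0,2] S/(N/PP)  >  k=1
[2,3] N  lex  "gave"
[3,4] (N/PP)\N  lex  "park"
[2,4] N/PP  <  k=3
[0,4] S  >  k=2

[0,4] S   >
  [0,2] S/(N/PP)   >
    [0,1] "map" : (S/(N/PP))/PP
    [1,2] "read" : PP
  [2,4] N/PP   <
    [2,3] "gave" : N
    [3,4] "park" : (N/PP)\N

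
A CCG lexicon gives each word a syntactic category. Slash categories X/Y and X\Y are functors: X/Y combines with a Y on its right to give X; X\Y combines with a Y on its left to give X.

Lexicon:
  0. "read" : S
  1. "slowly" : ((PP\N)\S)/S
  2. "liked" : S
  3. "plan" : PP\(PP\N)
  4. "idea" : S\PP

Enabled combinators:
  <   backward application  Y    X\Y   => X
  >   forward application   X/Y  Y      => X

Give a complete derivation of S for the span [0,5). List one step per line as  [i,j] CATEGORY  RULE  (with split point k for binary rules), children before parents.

[0,1] S  lex  "read"
[1,2] ((PP\N)\S)/S  lex  "slowly"
[2,3] S  lex  "liked"
[1,3] (PP\N)\S  >  k=2
[0,3] PP\N  <  k=1
[3,4] PP\(PP\N)  lex  "plan"
[0,4] PP  <  k=3
[4,5] S\PP  lex  "idea"
[0,5] S  <  k=4

[0,5] S   <
  [0,4] PP   <
    [0,3] PP\N   <
      [0,1] "read" : S
      [1,3] (PP\N)\S   >
        [1,2] "slowly" : ((PP\N)\S)/S
        [2,3] "liked" : S
    [3,4] "plan" : PP\(PP\N)
  [4,5] "idea" : S\PP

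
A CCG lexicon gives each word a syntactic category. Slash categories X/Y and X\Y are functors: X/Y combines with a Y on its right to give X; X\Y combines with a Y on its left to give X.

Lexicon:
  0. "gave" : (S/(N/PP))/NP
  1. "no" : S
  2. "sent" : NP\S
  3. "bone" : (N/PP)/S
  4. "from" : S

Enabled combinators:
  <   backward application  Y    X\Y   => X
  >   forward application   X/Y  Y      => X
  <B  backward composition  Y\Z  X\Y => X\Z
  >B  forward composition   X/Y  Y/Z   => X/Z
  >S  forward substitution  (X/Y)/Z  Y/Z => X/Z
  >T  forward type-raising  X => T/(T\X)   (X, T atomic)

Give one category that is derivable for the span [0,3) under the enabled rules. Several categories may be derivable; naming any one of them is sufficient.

[0,5] S   >
  [0,3] S/(N/PP)   >
    [0,1] "gave" : (S/(N/PP))/NP
    [1,3] NP   >
      [1,2] NP/(NP\S)   >T
        [1,2] "no" : S
      [2,3] "sent" : NP\S
  [3,5] N/PP   >
    [3,4] "bone" : (N/PP)/S
    [4,5] "from" : S

S/(N/PP)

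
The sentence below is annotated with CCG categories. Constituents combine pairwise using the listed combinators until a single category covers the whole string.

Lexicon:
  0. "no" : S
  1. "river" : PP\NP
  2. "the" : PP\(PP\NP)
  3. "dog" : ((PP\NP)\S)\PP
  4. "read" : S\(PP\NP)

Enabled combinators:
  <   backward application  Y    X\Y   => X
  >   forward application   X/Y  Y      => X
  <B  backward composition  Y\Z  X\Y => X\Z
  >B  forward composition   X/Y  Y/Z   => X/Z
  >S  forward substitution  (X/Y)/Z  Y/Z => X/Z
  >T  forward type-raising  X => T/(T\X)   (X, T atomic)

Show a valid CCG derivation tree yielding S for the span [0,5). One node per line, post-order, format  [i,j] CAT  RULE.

[0,5] S   <
  [0,4] PP\NP   <
    [0,1] "no" : S
    [1,4] (PP\NP)\S   <
      [1,3] PP   <
        [1,2] "river" : PP\NP
        [2,3] "the" : PP\(PP\NP)
      [3,4] "dog" : ((PP\NP)\S)\PP
  [4,5] "read" : S\(PP\NP)

[0,1] S  lex  "no"
[1,2] PP\NP  lex  "river"
[2,3] PP\(PP\NP)  lex  "the"
[1,3] PP  <  k=2
[3,4] ((PP\NP)\S)\PP  lex  "dog"
[1,4] (PP\NP)\S  <  k=3
[0,4] PP\NP  <  k=1
[4,5] S\(PP\NP)  lex  "read"
[0,5] S  <  k=4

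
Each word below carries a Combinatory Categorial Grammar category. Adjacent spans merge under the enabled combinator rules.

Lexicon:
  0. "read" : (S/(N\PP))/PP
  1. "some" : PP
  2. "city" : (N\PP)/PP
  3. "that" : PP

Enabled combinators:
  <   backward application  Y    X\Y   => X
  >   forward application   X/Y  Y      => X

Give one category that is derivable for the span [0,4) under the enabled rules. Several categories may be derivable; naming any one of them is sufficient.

[0,4] S   >
  [0,2] S/(N\PP)   >
    [0,1] "read" : (S/(N\PP))/PP
    [1,2] "some" : PP
  [2,4] N\PP   >
    [2,3] "city" : (N\PP)/PP
    [3,4] "that" : PP

S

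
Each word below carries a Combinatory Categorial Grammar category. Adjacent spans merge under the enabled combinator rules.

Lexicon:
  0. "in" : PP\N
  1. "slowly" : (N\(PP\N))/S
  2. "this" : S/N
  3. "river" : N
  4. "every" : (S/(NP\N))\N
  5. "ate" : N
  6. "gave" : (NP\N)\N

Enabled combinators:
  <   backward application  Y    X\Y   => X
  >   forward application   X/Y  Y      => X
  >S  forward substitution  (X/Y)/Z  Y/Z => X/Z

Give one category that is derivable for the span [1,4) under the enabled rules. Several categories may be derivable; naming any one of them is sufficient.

N\(PP\N)

[0,7] S   >
  [0,5] S/(NP\N)   <
    [0,4] N   <
      [0,1] "in" : PP\N
      [1,4] N\(PP\N)   >
        [1,2] "slowly" : (N\(PP\N))/S
        [2,4] S   >
          [2,3] "this" : S/N
          [3,4] "river" : N
    [4,5] "every" : (S/(NP\N))\N
  [5,7] NP\N   <
    [5,6] "ate" : N
    [6,7] "gave" : (NP\N)\N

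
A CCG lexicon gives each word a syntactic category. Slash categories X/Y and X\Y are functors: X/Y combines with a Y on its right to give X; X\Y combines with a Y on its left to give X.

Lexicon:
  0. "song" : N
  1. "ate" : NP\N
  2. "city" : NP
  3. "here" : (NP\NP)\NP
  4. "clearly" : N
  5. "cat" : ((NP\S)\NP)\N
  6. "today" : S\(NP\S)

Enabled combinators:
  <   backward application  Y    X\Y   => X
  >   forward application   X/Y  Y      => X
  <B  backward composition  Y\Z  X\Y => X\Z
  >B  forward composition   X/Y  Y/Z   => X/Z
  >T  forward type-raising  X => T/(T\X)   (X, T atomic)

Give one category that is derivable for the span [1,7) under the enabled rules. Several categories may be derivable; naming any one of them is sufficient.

[0,7] S   >
  [0,1] S/(S\N)   >T
    [0,1] "song" : N
  [1,7] S\N   <B
    [1,4] NP\N   <B
      [1,2] "ate" : NP\N
      [2,4] NP\NP   <
        [2,3] "city" : NP
        [3,4] "here" : (NP\NP)\NP
    [4,7] S\NP   <B
      [4,6] (NP\S)\NP   <
        [4,5] "clearly" : N
        [5,6] "cat" : ((NP\S)\NP)\N
      [6,7] "today" : S\(NP\S)

S\N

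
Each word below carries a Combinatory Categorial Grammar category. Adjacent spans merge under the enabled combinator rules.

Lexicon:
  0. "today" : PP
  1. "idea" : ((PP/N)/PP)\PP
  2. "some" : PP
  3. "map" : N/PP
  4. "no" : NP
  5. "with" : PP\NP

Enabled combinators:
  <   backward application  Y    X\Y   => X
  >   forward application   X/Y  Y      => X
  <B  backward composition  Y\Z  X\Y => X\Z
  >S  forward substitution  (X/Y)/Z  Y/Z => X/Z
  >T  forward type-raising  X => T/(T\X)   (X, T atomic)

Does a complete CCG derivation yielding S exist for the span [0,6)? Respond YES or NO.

PP ((PP/N)/PP)\PP PP N/PP NP PP\NP
CKY chart[0,6] = {N/(N\PP), NP/(NP\PP), PP, PP/(PP\PP), S/(S\PP)}; S ∉ chart

NO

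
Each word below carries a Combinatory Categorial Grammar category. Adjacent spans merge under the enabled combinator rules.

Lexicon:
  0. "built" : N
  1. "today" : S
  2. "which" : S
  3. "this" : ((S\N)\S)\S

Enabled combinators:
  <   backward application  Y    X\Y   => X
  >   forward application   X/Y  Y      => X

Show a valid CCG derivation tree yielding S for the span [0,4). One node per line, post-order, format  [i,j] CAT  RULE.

[0,4] S   <
  [0,1] "built" : N
  [1,4] S\N   <
    [1,2] "today" : S
    [2,4] (S\N)\S   <
      [2,3] "which" : S
      [3,4] "this" : ((S\N)\S)\S

[0,1] N  lex  "built"
[1,2] S  lex  "today"
[2,3] S  lex  "which"
[3,4] ((S\N)\S)\S  lex  "this"
[2,4] (S\N)\S  <  k=3
[1,4] S\N  <  k=2
[0,4] S  <  k=1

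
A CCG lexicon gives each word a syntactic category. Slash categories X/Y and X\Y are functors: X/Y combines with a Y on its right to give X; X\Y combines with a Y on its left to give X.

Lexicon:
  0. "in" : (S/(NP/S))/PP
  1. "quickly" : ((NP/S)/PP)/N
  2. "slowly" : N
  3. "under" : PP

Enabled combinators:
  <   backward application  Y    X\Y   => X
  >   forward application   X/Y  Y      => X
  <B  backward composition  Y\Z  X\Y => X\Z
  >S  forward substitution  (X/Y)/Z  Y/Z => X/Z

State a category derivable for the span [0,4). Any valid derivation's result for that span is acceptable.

S

[0,4] S   >
  [0,3] S/PP   >S
    [0,1] "in" : (S/(NP/S))/PP
    [1,3] (NP/S)/PP   >
      [1,2] "quickly" : ((NP/S)/PP)/N
      [2,3] "slowly" : N
  [3,4] "under" : PP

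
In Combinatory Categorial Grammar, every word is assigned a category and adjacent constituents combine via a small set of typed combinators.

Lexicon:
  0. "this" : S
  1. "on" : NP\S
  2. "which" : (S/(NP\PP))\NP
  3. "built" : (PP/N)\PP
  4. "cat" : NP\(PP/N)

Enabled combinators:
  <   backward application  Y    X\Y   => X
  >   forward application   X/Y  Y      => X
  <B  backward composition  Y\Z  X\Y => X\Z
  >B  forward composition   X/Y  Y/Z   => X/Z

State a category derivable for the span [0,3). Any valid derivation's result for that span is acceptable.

[0,5] S   >
  [0,3] S/(NP\PP)   <
    [0,2] NP   <
      [0,1] "this" : S
      [1,2] "on" : NP\S
    [2,3] "which" : (S/(NP\PP))\NP
  [3,5] NP\PP   <B
    [3,4] "built" : (PP/N)\PP
    [4,5] "cat" : NP\(PP/N)

S/(NP\PP)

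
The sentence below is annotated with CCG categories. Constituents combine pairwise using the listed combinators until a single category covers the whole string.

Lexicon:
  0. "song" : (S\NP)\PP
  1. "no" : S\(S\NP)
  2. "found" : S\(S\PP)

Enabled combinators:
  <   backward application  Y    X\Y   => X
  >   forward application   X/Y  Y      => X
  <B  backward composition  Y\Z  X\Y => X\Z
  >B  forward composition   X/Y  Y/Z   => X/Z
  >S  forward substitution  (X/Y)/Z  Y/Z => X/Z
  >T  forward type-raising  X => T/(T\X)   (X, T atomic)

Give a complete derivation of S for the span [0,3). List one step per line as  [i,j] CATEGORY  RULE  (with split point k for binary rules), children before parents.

[0,3] S   <
  [0,2] S\PP   <B
    [0,1] "song" : (S\NP)\PP
    [1,2] "no" : S\(S\NP)
  [2,3] "found" : S\(S\PP)

[0,1] (S\NP)\PP  lex  "song"
[1,2] S\(S\NP)  lex  "no"
[0,2] S\PP  <B  k=1
[2,3] S\(S\PP)  lex  "found"
[0,3] S  <  k=2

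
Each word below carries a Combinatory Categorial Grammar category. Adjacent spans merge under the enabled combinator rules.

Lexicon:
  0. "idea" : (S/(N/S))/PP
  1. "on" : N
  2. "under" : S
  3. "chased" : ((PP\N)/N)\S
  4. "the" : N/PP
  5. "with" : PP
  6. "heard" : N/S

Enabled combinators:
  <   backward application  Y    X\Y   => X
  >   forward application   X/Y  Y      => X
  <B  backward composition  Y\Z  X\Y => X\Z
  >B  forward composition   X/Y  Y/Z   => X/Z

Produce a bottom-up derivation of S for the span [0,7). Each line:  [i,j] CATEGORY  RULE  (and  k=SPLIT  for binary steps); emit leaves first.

[0,1] (S/(N/S))/PP  lex  "idea"
[1,2] N  lex  "on"
[2,3] S  lex  "under"
[3,4] ((PP\N)/N)\S  lex  "chased"
[2,4] (PP\N)/N  <  k=3
[4,5] N/PP  lex  "the"
[5,6] PP  lex  "with"
[4,6] N  >  k=5
[2,6] PP\N  >  k=4
[1,6] PP  <  k=2
[0,6] S/(N/S)  >  k=1
[6,7] N/S  lex  "heard"
[0,7] S  >  k=6

[0,7] S   >
  [0,6] S/(N/S)   >
    [0,1] "idea" : (S/(N/S))/PP
    [1,6] PP   <
      [1,2] "on" : N
      [2,6] PP\N   >
        [2,4] (PP\N)/N   <
          [2,3] "under" : S
          [3,4] "chased" : ((PP\N)/N)\S
        [4,6] N   >
          [4,5] "the" : N/PP
          [5,6] "with" : PP
  [6,7] "heard" : N/S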